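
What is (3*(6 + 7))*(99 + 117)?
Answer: 8424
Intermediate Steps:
(3*(6 + 7))*(99 + 117) = (3*13)*216 = 39*216 = 8424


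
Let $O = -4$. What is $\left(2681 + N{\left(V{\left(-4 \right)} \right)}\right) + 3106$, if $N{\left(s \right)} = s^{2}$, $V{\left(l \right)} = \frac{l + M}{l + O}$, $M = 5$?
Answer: $\frac{370369}{64} \approx 5787.0$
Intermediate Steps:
$V{\left(l \right)} = \frac{5 + l}{-4 + l}$ ($V{\left(l \right)} = \frac{l + 5}{l - 4} = \frac{5 + l}{-4 + l}$)
$\left(2681 + N{\left(V{\left(-4 \right)} \right)}\right) + 3106 = \left(2681 + \left(\frac{5 - 4}{-4 - 4}\right)^{2}\right) + 3106 = \left(2681 + \left(\frac{1}{-8} \cdot 1\right)^{2}\right) + 3106 = \left(2681 + \left(\left(- \frac{1}{8}\right) 1\right)^{2}\right) + 3106 = \left(2681 + \left(- \frac{1}{8}\right)^{2}\right) + 3106 = \left(2681 + \frac{1}{64}\right) + 3106 = \frac{171585}{64} + 3106 = \frac{370369}{64}$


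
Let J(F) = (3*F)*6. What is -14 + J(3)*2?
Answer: 94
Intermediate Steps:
J(F) = 18*F
-14 + J(3)*2 = -14 + (18*3)*2 = -14 + 54*2 = -14 + 108 = 94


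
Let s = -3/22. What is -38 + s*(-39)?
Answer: -719/22 ≈ -32.682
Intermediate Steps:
s = -3/22 (s = -3*1/22 = -3/22 ≈ -0.13636)
-38 + s*(-39) = -38 - 3/22*(-39) = -38 + 117/22 = -719/22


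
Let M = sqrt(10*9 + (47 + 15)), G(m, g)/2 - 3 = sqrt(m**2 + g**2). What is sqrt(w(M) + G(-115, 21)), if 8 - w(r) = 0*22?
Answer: sqrt(14 + 2*sqrt(13666)) ≈ 15.742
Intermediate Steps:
G(m, g) = 6 + 2*sqrt(g**2 + m**2) (G(m, g) = 6 + 2*sqrt(m**2 + g**2) = 6 + 2*sqrt(g**2 + m**2))
M = 2*sqrt(38) (M = sqrt(90 + 62) = sqrt(152) = 2*sqrt(38) ≈ 12.329)
w(r) = 8 (w(r) = 8 - 0*22 = 8 - 1*0 = 8 + 0 = 8)
sqrt(w(M) + G(-115, 21)) = sqrt(8 + (6 + 2*sqrt(21**2 + (-115)**2))) = sqrt(8 + (6 + 2*sqrt(441 + 13225))) = sqrt(8 + (6 + 2*sqrt(13666))) = sqrt(14 + 2*sqrt(13666))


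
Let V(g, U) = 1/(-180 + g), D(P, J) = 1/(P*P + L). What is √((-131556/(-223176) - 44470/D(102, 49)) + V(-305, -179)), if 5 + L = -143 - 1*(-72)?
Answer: I*√37367954210354908450290/9020030 ≈ 21431.0*I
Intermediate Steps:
L = -76 (L = -5 + (-143 - 1*(-72)) = -5 + (-143 + 72) = -5 - 71 = -76)
D(P, J) = 1/(-76 + P²) (D(P, J) = 1/(P*P - 76) = 1/(P² - 76) = 1/(-76 + P²))
√((-131556/(-223176) - 44470/D(102, 49)) + V(-305, -179)) = √((-131556/(-223176) - 44470/(1/(-76 + 102²))) + 1/(-180 - 305)) = √((-131556*(-1/223176) - 44470/(1/(-76 + 10404))) + 1/(-485)) = √((10963/18598 - 44470/(1/10328)) - 1/485) = √((10963/18598 - 44470/1/10328) - 1/485) = √((10963/18598 - 44470*10328) - 1/485) = √((10963/18598 - 459286160) - 1/485) = √(-8541803992717/18598 - 1/485) = √(-4142774936486343/9020030) = I*√37367954210354908450290/9020030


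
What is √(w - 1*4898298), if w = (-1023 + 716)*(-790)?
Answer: 2*I*√1163942 ≈ 2157.7*I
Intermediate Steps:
w = 242530 (w = -307*(-790) = 242530)
√(w - 1*4898298) = √(242530 - 1*4898298) = √(242530 - 4898298) = √(-4655768) = 2*I*√1163942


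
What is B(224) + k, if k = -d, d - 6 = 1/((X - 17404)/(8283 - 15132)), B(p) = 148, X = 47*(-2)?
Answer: 2477867/17498 ≈ 141.61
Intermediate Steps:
X = -94
d = 111837/17498 (d = 6 + 1/((-94 - 17404)/(8283 - 15132)) = 6 + 1/(-17498/(-6849)) = 6 + 1/(-17498*(-1/6849)) = 6 + 1/(17498/6849) = 6 + 6849/17498 = 111837/17498 ≈ 6.3914)
k = -111837/17498 (k = -1*111837/17498 = -111837/17498 ≈ -6.3914)
B(224) + k = 148 - 111837/17498 = 2477867/17498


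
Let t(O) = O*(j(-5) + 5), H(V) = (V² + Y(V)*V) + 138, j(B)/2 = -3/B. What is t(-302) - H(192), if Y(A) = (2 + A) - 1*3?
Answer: -377732/5 ≈ -75546.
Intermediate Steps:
j(B) = -6/B (j(B) = 2*(-3/B) = -6/B)
Y(A) = -1 + A (Y(A) = (2 + A) - 3 = -1 + A)
H(V) = 138 + V² + V*(-1 + V) (H(V) = (V² + (-1 + V)*V) + 138 = (V² + V*(-1 + V)) + 138 = 138 + V² + V*(-1 + V))
t(O) = 31*O/5 (t(O) = O*(-6/(-5) + 5) = O*(-6*(-⅕) + 5) = O*(6/5 + 5) = O*(31/5) = 31*O/5)
t(-302) - H(192) = (31/5)*(-302) - (138 - 1*192 + 2*192²) = -9362/5 - (138 - 192 + 2*36864) = -9362/5 - (138 - 192 + 73728) = -9362/5 - 1*73674 = -9362/5 - 73674 = -377732/5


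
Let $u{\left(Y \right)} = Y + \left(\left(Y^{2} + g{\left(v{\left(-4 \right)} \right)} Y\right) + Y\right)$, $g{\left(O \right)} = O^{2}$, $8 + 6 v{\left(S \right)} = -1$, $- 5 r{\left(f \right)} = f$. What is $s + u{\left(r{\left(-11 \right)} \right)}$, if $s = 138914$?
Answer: $\frac{13892819}{100} \approx 1.3893 \cdot 10^{5}$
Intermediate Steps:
$r{\left(f \right)} = - \frac{f}{5}$
$v{\left(S \right)} = - \frac{3}{2}$ ($v{\left(S \right)} = - \frac{4}{3} + \frac{1}{6} \left(-1\right) = - \frac{4}{3} - \frac{1}{6} = - \frac{3}{2}$)
$u{\left(Y \right)} = Y^{2} + \frac{17 Y}{4}$ ($u{\left(Y \right)} = Y + \left(\left(Y^{2} + \left(- \frac{3}{2}\right)^{2} Y\right) + Y\right) = Y + \left(\left(Y^{2} + \frac{9 Y}{4}\right) + Y\right) = Y + \left(Y^{2} + \frac{13 Y}{4}\right) = Y^{2} + \frac{17 Y}{4}$)
$s + u{\left(r{\left(-11 \right)} \right)} = 138914 + \frac{\left(- \frac{1}{5}\right) \left(-11\right) \left(17 + 4 \left(\left(- \frac{1}{5}\right) \left(-11\right)\right)\right)}{4} = 138914 + \frac{1}{4} \cdot \frac{11}{5} \left(17 + 4 \cdot \frac{11}{5}\right) = 138914 + \frac{1}{4} \cdot \frac{11}{5} \left(17 + \frac{44}{5}\right) = 138914 + \frac{1}{4} \cdot \frac{11}{5} \cdot \frac{129}{5} = 138914 + \frac{1419}{100} = \frac{13892819}{100}$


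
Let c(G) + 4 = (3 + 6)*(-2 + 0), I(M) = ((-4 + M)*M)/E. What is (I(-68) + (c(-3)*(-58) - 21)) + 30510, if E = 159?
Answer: 1685177/53 ≈ 31796.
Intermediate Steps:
I(M) = M*(-4 + M)/159 (I(M) = ((-4 + M)*M)/159 = (M*(-4 + M))*(1/159) = M*(-4 + M)/159)
c(G) = -22 (c(G) = -4 + (3 + 6)*(-2 + 0) = -4 + 9*(-2) = -4 - 18 = -22)
(I(-68) + (c(-3)*(-58) - 21)) + 30510 = ((1/159)*(-68)*(-4 - 68) + (-22*(-58) - 21)) + 30510 = ((1/159)*(-68)*(-72) + (1276 - 21)) + 30510 = (1632/53 + 1255) + 30510 = 68147/53 + 30510 = 1685177/53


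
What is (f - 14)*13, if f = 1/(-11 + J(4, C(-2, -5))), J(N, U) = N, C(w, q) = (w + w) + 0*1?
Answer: -1287/7 ≈ -183.86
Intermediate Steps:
C(w, q) = 2*w (C(w, q) = 2*w + 0 = 2*w)
f = -⅐ (f = 1/(-11 + 4) = 1/(-7) = -⅐ ≈ -0.14286)
(f - 14)*13 = (-⅐ - 14)*13 = -99/7*13 = -1287/7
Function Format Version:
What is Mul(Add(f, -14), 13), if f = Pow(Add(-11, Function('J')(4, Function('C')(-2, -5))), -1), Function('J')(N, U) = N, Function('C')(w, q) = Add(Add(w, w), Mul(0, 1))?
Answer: Rational(-1287, 7) ≈ -183.86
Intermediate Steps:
Function('C')(w, q) = Mul(2, w) (Function('C')(w, q) = Add(Mul(2, w), 0) = Mul(2, w))
f = Rational(-1, 7) (f = Pow(Add(-11, 4), -1) = Pow(-7, -1) = Rational(-1, 7) ≈ -0.14286)
Mul(Add(f, -14), 13) = Mul(Add(Rational(-1, 7), -14), 13) = Mul(Rational(-99, 7), 13) = Rational(-1287, 7)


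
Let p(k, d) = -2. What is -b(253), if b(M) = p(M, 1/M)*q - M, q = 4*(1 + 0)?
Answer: 261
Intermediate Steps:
q = 4 (q = 4*1 = 4)
b(M) = -8 - M (b(M) = -2*4 - M = -8 - M)
-b(253) = -(-8 - 1*253) = -(-8 - 253) = -1*(-261) = 261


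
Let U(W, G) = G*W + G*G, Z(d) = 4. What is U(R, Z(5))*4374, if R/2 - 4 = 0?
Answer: 209952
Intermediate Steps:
R = 8 (R = 8 + 2*0 = 8 + 0 = 8)
U(W, G) = G² + G*W (U(W, G) = G*W + G² = G² + G*W)
U(R, Z(5))*4374 = (4*(4 + 8))*4374 = (4*12)*4374 = 48*4374 = 209952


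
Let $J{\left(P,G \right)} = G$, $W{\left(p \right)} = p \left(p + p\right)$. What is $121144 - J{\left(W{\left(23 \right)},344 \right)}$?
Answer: $120800$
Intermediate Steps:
$W{\left(p \right)} = 2 p^{2}$ ($W{\left(p \right)} = p 2 p = 2 p^{2}$)
$121144 - J{\left(W{\left(23 \right)},344 \right)} = 121144 - 344 = 120800$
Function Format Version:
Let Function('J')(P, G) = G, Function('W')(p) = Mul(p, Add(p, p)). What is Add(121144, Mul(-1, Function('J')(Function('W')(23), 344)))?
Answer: 120800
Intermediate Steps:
Function('W')(p) = Mul(2, Pow(p, 2)) (Function('W')(p) = Mul(p, Mul(2, p)) = Mul(2, Pow(p, 2)))
Add(121144, Mul(-1, Function('J')(Function('W')(23), 344))) = Add(121144, Mul(-1, 344)) = Add(121144, -344) = 120800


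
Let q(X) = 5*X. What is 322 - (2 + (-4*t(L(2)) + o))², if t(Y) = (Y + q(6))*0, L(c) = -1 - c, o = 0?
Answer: 318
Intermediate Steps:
t(Y) = 0 (t(Y) = (Y + 5*6)*0 = (Y + 30)*0 = (30 + Y)*0 = 0)
322 - (2 + (-4*t(L(2)) + o))² = 322 - (2 + (-4*0 + 0))² = 322 - (2 + (0 + 0))² = 322 - (2 + 0)² = 322 - 1*2² = 322 - 1*4 = 322 - 4 = 318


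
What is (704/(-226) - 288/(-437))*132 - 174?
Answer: -24601254/49381 ≈ -498.19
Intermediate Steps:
(704/(-226) - 288/(-437))*132 - 174 = (704*(-1/226) - 288*(-1/437))*132 - 174 = (-352/113 + 288/437)*132 - 174 = -121280/49381*132 - 174 = -16008960/49381 - 174 = -24601254/49381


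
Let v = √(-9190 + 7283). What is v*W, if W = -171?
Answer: -171*I*√1907 ≈ -7467.4*I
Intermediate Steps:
v = I*√1907 (v = √(-1907) = I*√1907 ≈ 43.669*I)
v*W = (I*√1907)*(-171) = -171*I*√1907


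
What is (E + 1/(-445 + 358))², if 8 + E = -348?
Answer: 959326729/7569 ≈ 1.2674e+5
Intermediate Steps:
E = -356 (E = -8 - 348 = -356)
(E + 1/(-445 + 358))² = (-356 + 1/(-445 + 358))² = (-356 + 1/(-87))² = (-356 - 1/87)² = (-30973/87)² = 959326729/7569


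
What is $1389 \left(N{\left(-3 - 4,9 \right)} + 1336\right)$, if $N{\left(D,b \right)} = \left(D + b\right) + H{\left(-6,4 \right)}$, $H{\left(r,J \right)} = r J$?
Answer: $1825146$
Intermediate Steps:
$H{\left(r,J \right)} = J r$
$N{\left(D,b \right)} = -24 + D + b$ ($N{\left(D,b \right)} = \left(D + b\right) + 4 \left(-6\right) = \left(D + b\right) - 24 = -24 + D + b$)
$1389 \left(N{\left(-3 - 4,9 \right)} + 1336\right) = 1389 \left(\left(-24 - 7 + 9\right) + 1336\right) = 1389 \left(-22 + 1336\right) = 1389 \cdot 1314 = 1825146$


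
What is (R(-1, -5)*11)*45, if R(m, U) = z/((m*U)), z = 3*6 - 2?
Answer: 1584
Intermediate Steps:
z = 16 (z = 18 - 2 = 16)
R(m, U) = 16/(U*m) (R(m, U) = 16/((m*U)) = 16/((U*m)) = 16*(1/(U*m)) = 16/(U*m))
(R(-1, -5)*11)*45 = ((16/(-5*(-1)))*11)*45 = ((16*(-1/5)*(-1))*11)*45 = ((16/5)*11)*45 = (176/5)*45 = 1584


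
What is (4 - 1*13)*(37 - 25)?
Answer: -108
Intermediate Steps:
(4 - 1*13)*(37 - 25) = (4 - 13)*12 = -9*12 = -108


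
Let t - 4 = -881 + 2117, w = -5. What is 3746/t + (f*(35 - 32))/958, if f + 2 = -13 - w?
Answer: 887867/296980 ≈ 2.9897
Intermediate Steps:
f = -10 (f = -2 + (-13 - 1*(-5)) = -2 + (-13 + 5) = -2 - 8 = -10)
t = 1240 (t = 4 + (-881 + 2117) = 4 + 1236 = 1240)
3746/t + (f*(35 - 32))/958 = 3746/1240 - 10*(35 - 32)/958 = 3746*(1/1240) - 10*3*(1/958) = 1873/620 - 30*1/958 = 1873/620 - 15/479 = 887867/296980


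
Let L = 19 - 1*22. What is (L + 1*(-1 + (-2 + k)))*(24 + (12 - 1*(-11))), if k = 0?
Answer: -282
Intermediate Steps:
L = -3 (L = 19 - 22 = -3)
(L + 1*(-1 + (-2 + k)))*(24 + (12 - 1*(-11))) = (-3 + 1*(-1 + (-2 + 0)))*(24 + (12 - 1*(-11))) = (-3 + 1*(-1 - 2))*(24 + (12 + 11)) = (-3 + 1*(-3))*(24 + 23) = (-3 - 3)*47 = -6*47 = -282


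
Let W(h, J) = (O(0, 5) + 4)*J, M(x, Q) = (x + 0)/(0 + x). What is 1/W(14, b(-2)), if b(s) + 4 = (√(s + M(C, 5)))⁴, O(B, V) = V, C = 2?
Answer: -1/27 ≈ -0.037037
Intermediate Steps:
M(x, Q) = 1 (M(x, Q) = x/x = 1)
b(s) = -4 + (1 + s)² (b(s) = -4 + (√(s + 1))⁴ = -4 + (√(1 + s))⁴ = -4 + (1 + s)²)
W(h, J) = 9*J (W(h, J) = (5 + 4)*J = 9*J)
1/W(14, b(-2)) = 1/(9*(-4 + (1 - 2)²)) = 1/(9*(-4 + (-1)²)) = 1/(9*(-4 + 1)) = 1/(9*(-3)) = 1/(-27) = -1/27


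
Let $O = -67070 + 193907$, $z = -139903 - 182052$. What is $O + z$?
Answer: $-195118$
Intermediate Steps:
$z = -321955$
$O = 126837$
$O + z = 126837 - 321955 = -195118$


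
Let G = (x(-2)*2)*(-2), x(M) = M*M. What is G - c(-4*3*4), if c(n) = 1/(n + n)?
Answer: -1535/96 ≈ -15.990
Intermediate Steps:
x(M) = M**2
G = -16 (G = ((-2)**2*2)*(-2) = (4*2)*(-2) = 8*(-2) = -16)
c(n) = 1/(2*n)
G - c(-4*3*4) = -16 - 1/(2*(-4*3*4)) = -16 - 1/(2*((-12*4))) = -16 - 1/(2*(-48)) = -16 - (-1)/(2*48) = -16 - 1*(-1/96) = -16 + 1/96 = -1535/96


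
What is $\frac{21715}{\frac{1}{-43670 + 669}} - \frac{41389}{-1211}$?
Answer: $- \frac{1130791450476}{1211} \approx -9.3377 \cdot 10^{8}$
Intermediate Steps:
$\frac{21715}{\frac{1}{-43670 + 669}} - \frac{41389}{-1211} = \frac{21715}{\frac{1}{-43001}} - - \frac{41389}{1211} = \frac{21715}{- \frac{1}{43001}} + \frac{41389}{1211} = 21715 \left(-43001\right) + \frac{41389}{1211} = -933766715 + \frac{41389}{1211} = - \frac{1130791450476}{1211}$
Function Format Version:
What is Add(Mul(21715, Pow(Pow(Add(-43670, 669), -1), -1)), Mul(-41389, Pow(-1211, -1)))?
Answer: Rational(-1130791450476, 1211) ≈ -9.3377e+8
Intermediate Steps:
Add(Mul(21715, Pow(Pow(Add(-43670, 669), -1), -1)), Mul(-41389, Pow(-1211, -1))) = Add(Mul(21715, Pow(Pow(-43001, -1), -1)), Mul(-41389, Rational(-1, 1211))) = Add(Mul(21715, Pow(Rational(-1, 43001), -1)), Rational(41389, 1211)) = Add(Mul(21715, -43001), Rational(41389, 1211)) = Add(-933766715, Rational(41389, 1211)) = Rational(-1130791450476, 1211)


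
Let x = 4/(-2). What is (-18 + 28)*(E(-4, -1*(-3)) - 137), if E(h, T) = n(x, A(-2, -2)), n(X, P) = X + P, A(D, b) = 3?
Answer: -1360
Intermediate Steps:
x = -2 (x = 4*(-½) = -2)
n(X, P) = P + X
E(h, T) = 1 (E(h, T) = 3 - 2 = 1)
(-18 + 28)*(E(-4, -1*(-3)) - 137) = (-18 + 28)*(1 - 137) = 10*(-136) = -1360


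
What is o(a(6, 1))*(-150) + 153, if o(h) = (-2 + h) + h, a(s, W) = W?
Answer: 153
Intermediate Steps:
o(h) = -2 + 2*h
o(a(6, 1))*(-150) + 153 = (-2 + 2*1)*(-150) + 153 = (-2 + 2)*(-150) + 153 = 0*(-150) + 153 = 0 + 153 = 153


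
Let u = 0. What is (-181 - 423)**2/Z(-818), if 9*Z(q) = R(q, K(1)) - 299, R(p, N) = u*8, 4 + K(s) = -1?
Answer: -3283344/299 ≈ -10981.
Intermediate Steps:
K(s) = -5 (K(s) = -4 - 1 = -5)
R(p, N) = 0 (R(p, N) = 0*8 = 0)
Z(q) = -299/9 (Z(q) = (0 - 299)/9 = (1/9)*(-299) = -299/9)
(-181 - 423)**2/Z(-818) = (-181 - 423)**2/(-299/9) = (-604)**2*(-9/299) = 364816*(-9/299) = -3283344/299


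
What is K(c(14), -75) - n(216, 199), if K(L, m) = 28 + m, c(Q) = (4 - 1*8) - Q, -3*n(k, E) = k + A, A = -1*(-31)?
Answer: 106/3 ≈ 35.333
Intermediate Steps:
A = 31
n(k, E) = -31/3 - k/3 (n(k, E) = -(k + 31)/3 = -(31 + k)/3 = -31/3 - k/3)
c(Q) = -4 - Q (c(Q) = (4 - 8) - Q = -4 - Q)
K(c(14), -75) - n(216, 199) = (28 - 75) - (-31/3 - 1/3*216) = -47 - (-31/3 - 72) = -47 - 1*(-247/3) = -47 + 247/3 = 106/3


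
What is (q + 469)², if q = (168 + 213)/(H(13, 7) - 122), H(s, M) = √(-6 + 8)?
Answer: 24034464868649/110736962 - 1320770028*√2/55368481 ≈ 2.1701e+5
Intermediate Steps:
H(s, M) = √2
q = 381/(-122 + √2) (q = (168 + 213)/(√2 - 122) = 381/(-122 + √2) ≈ -3.1596)
(q + 469)² = ((-23241/7441 - 381*√2/14882) + 469)² = (3466588/7441 - 381*√2/14882)²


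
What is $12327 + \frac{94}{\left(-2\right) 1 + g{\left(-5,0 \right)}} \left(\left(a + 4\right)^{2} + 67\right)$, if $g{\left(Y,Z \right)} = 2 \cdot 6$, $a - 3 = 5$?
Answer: $\frac{71552}{5} \approx 14310.0$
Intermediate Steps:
$a = 8$ ($a = 3 + 5 = 8$)
$g{\left(Y,Z \right)} = 12$
$12327 + \frac{94}{\left(-2\right) 1 + g{\left(-5,0 \right)}} \left(\left(a + 4\right)^{2} + 67\right) = 12327 + \frac{94}{\left(-2\right) 1 + 12} \left(\left(8 + 4\right)^{2} + 67\right) = 12327 + \frac{94}{-2 + 12} \left(12^{2} + 67\right) = 12327 + \frac{94}{10} \left(144 + 67\right) = 12327 + 94 \cdot \frac{1}{10} \cdot 211 = 12327 + \frac{47}{5} \cdot 211 = 12327 + \frac{9917}{5} = \frac{71552}{5}$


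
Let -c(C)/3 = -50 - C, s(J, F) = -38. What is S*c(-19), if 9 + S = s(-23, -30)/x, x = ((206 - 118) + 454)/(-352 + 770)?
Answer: -965433/271 ≈ -3562.5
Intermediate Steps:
x = 271/209 (x = (88 + 454)/418 = 542*(1/418) = 271/209 ≈ 1.2966)
c(C) = 150 + 3*C (c(C) = -3*(-50 - C) = 150 + 3*C)
S = -10381/271 (S = -9 - 38/271/209 = -9 - 38*209/271 = -9 - 7942/271 = -10381/271 ≈ -38.306)
S*c(-19) = -10381*(150 + 3*(-19))/271 = -10381*(150 - 57)/271 = -10381/271*93 = -965433/271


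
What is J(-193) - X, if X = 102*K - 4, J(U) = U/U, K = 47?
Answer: -4789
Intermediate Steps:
J(U) = 1
X = 4790 (X = 102*47 - 4 = 4794 - 4 = 4790)
J(-193) - X = 1 - 1*4790 = 1 - 4790 = -4789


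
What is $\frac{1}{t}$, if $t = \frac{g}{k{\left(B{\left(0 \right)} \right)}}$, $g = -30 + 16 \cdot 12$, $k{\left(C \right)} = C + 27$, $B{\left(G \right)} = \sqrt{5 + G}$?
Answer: $\frac{1}{6} + \frac{\sqrt{5}}{162} \approx 0.18047$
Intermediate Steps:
$k{\left(C \right)} = 27 + C$
$g = 162$ ($g = -30 + 192 = 162$)
$t = \frac{162}{27 + \sqrt{5}}$ ($t = \frac{162}{27 + \sqrt{5 + 0}} = \frac{162}{27 + \sqrt{5}} \approx 5.5411$)
$\frac{1}{t} = \frac{1}{\frac{2187}{362} - \frac{81 \sqrt{5}}{362}}$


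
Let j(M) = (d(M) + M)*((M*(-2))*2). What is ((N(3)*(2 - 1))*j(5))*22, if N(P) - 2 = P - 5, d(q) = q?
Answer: 0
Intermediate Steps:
N(P) = -3 + P (N(P) = 2 + (P - 5) = 2 + (-5 + P) = -3 + P)
j(M) = -8*M² (j(M) = (M + M)*((M*(-2))*2) = (2*M)*(-2*M*2) = (2*M)*(-4*M) = -8*M²)
((N(3)*(2 - 1))*j(5))*22 = (((-3 + 3)*(2 - 1))*(-8*5²))*22 = ((0*1)*(-8*25))*22 = (0*(-200))*22 = 0*22 = 0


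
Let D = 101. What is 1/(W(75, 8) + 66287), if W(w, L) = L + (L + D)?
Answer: 1/66404 ≈ 1.5059e-5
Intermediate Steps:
W(w, L) = 101 + 2*L (W(w, L) = L + (L + 101) = L + (101 + L) = 101 + 2*L)
1/(W(75, 8) + 66287) = 1/((101 + 2*8) + 66287) = 1/((101 + 16) + 66287) = 1/(117 + 66287) = 1/66404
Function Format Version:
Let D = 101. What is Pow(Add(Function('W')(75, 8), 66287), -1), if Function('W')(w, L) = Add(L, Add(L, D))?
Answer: Rational(1, 66404) ≈ 1.5059e-5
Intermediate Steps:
Function('W')(w, L) = Add(101, Mul(2, L)) (Function('W')(w, L) = Add(L, Add(L, 101)) = Add(L, Add(101, L)) = Add(101, Mul(2, L)))
Pow(Add(Function('W')(75, 8), 66287), -1) = Pow(Add(Add(101, Mul(2, 8)), 66287), -1) = Pow(Add(Add(101, 16), 66287), -1) = Pow(Add(117, 66287), -1) = Pow(66404, -1) = Rational(1, 66404)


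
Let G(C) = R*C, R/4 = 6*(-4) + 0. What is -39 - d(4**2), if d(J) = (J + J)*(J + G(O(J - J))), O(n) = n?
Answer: -551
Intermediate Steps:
R = -96 (R = 4*(6*(-4) + 0) = 4*(-24 + 0) = 4*(-24) = -96)
G(C) = -96*C
d(J) = 2*J**2 (d(J) = (J + J)*(J - 96*(J - J)) = (2*J)*(J - 96*0) = (2*J)*(J + 0) = (2*J)*J = 2*J**2)
-39 - d(4**2) = -39 - 2*(4**2)**2 = -39 - 2*16**2 = -39 - 2*256 = -39 - 1*512 = -39 - 512 = -551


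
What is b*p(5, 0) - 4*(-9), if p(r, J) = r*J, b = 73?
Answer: 36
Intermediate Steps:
p(r, J) = J*r
b*p(5, 0) - 4*(-9) = 73*(0*5) - 4*(-9) = 73*0 + 36 = 0 + 36 = 36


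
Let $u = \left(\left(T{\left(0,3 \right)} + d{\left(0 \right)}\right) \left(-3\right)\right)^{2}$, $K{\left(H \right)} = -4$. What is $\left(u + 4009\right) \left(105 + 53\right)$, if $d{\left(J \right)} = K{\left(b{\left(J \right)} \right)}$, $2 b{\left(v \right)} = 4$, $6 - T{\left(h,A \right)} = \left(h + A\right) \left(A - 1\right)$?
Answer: $656174$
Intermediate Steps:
$T{\left(h,A \right)} = 6 - \left(-1 + A\right) \left(A + h\right)$ ($T{\left(h,A \right)} = 6 - \left(h + A\right) \left(A - 1\right) = 6 - \left(A + h\right) \left(-1 + A\right) = 6 - \left(-1 + A\right) \left(A + h\right)$)
$b{\left(v \right)} = 2$ ($b{\left(v \right)} = \frac{1}{2} \cdot 4 = 2$)
$d{\left(J \right)} = -4$
$u = 144$ ($u = \left(\left(\left(6 + 3 + 0 - 3^{2} - 3 \cdot 0\right) - 4\right) \left(-3\right)\right)^{2} = \left(\left(\left(6 + 3 + 0 - 9 + 0\right) - 4\right) \left(-3\right)\right)^{2} = \left(\left(0 - 4\right) \left(-3\right)\right)^{2} = \left(\left(-4\right) \left(-3\right)\right)^{2} = 12^{2} = 144$)
$\left(u + 4009\right) \left(105 + 53\right) = \left(144 + 4009\right) \left(105 + 53\right) = 4153 \cdot 158 = 656174$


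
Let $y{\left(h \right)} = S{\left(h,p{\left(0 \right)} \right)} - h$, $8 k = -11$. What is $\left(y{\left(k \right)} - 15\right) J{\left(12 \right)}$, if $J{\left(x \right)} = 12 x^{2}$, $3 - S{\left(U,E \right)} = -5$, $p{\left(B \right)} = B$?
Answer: $-9720$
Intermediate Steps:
$k = - \frac{11}{8}$ ($k = \frac{1}{8} \left(-11\right) = - \frac{11}{8} \approx -1.375$)
$S{\left(U,E \right)} = 8$ ($S{\left(U,E \right)} = 3 - -5 = 3 + 5 = 8$)
$y{\left(h \right)} = 8 - h$
$\left(y{\left(k \right)} - 15\right) J{\left(12 \right)} = \left(\left(8 - - \frac{11}{8}\right) - 15\right) 12 \cdot 12^{2} = \left(\left(8 + \frac{11}{8}\right) - 15\right) 12 \cdot 144 = \left(\frac{75}{8} - 15\right) 1728 = \left(- \frac{45}{8}\right) 1728 = -9720$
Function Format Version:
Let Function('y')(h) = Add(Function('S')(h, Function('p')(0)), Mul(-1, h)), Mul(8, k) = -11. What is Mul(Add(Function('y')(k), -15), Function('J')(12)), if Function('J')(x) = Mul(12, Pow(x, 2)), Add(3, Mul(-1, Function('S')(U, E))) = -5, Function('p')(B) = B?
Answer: -9720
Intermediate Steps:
k = Rational(-11, 8) (k = Mul(Rational(1, 8), -11) = Rational(-11, 8) ≈ -1.3750)
Function('S')(U, E) = 8 (Function('S')(U, E) = Add(3, Mul(-1, -5)) = Add(3, 5) = 8)
Function('y')(h) = Add(8, Mul(-1, h))
Mul(Add(Function('y')(k), -15), Function('J')(12)) = Mul(Add(Add(8, Mul(-1, Rational(-11, 8))), -15), Mul(12, Pow(12, 2))) = Mul(Add(Add(8, Rational(11, 8)), -15), Mul(12, 144)) = Mul(Add(Rational(75, 8), -15), 1728) = Mul(Rational(-45, 8), 1728) = -9720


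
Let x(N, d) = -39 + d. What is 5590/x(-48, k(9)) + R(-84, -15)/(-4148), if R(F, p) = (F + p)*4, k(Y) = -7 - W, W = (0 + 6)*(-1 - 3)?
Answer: -2897326/11407 ≈ -254.00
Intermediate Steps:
W = -24 (W = 6*(-4) = -24)
k(Y) = 17 (k(Y) = -7 - 1*(-24) = -7 + 24 = 17)
R(F, p) = 4*F + 4*p
5590/x(-48, k(9)) + R(-84, -15)/(-4148) = 5590/(-39 + 17) + (4*(-84) + 4*(-15))/(-4148) = 5590/(-22) + (-336 - 60)*(-1/4148) = 5590*(-1/22) - 396*(-1/4148) = -2795/11 + 99/1037 = -2897326/11407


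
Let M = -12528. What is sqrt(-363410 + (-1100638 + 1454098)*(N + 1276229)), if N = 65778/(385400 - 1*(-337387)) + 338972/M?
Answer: sqrt(107186257104901039878605)/487461 ≈ 6.7163e+5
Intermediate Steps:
N = -20348374015/754589628 (N = 65778/(385400 - 1*(-337387)) + 338972/(-12528) = 65778/(385400 + 337387) + 338972*(-1/12528) = 65778/722787 - 84743/3132 = 65778*(1/722787) - 84743/3132 = 21926/240929 - 84743/3132 = -20348374015/754589628 ≈ -26.966)
sqrt(-363410 + (-1100638 + 1454098)*(N + 1276229)) = sqrt(-363410 + (-1100638 + 1454098)*(-20348374015/754589628 + 1276229)) = sqrt(-363410 + 353460*(963008817978797/754589628)) = sqrt(-363410 + 659661040315475945/1462383) = sqrt(659660508870869915/1462383) = sqrt(107186257104901039878605)/487461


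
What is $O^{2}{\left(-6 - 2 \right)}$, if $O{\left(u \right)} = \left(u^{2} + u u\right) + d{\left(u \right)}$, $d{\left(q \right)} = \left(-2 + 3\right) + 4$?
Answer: $17689$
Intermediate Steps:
$d{\left(q \right)} = 5$ ($d{\left(q \right)} = 1 + 4 = 5$)
$O{\left(u \right)} = 5 + 2 u^{2}$ ($O{\left(u \right)} = \left(u^{2} + u u\right) + 5 = \left(u^{2} + u^{2}\right) + 5 = 2 u^{2} + 5 = 5 + 2 u^{2}$)
$O^{2}{\left(-6 - 2 \right)} = \left(5 + 2 \left(-6 - 2\right)^{2}\right)^{2} = \left(5 + 2 \left(-8\right)^{2}\right)^{2} = \left(5 + 2 \cdot 64\right)^{2} = \left(5 + 128\right)^{2} = 133^{2} = 17689$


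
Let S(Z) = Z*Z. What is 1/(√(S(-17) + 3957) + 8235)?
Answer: 8235/67810979 - √4246/67810979 ≈ 0.00012048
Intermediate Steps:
S(Z) = Z²
1/(√(S(-17) + 3957) + 8235) = 1/(√((-17)² + 3957) + 8235) = 1/(√(289 + 3957) + 8235) = 1/(√4246 + 8235) = 1/(8235 + √4246)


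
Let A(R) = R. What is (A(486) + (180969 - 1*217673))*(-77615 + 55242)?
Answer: 810305314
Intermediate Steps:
(A(486) + (180969 - 1*217673))*(-77615 + 55242) = (486 + (180969 - 1*217673))*(-77615 + 55242) = (486 + (180969 - 217673))*(-22373) = (486 - 36704)*(-22373) = -36218*(-22373) = 810305314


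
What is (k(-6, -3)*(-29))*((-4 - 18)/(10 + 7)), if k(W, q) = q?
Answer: -1914/17 ≈ -112.59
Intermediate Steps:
(k(-6, -3)*(-29))*((-4 - 18)/(10 + 7)) = (-3*(-29))*((-4 - 18)/(10 + 7)) = 87*(-22/17) = -1914/17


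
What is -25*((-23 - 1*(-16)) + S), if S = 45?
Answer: -950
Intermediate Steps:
-25*((-23 - 1*(-16)) + S) = -25*((-23 - 1*(-16)) + 45) = -25*((-23 + 16) + 45) = -25*(-7 + 45) = -25*38 = -950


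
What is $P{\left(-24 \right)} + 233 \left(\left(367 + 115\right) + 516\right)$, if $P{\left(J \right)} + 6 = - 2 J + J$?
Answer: $232552$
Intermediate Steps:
$P{\left(J \right)} = -6 - J$ ($P{\left(J \right)} = -6 + \left(- 2 J + J\right) = -6 - J$)
$P{\left(-24 \right)} + 233 \left(\left(367 + 115\right) + 516\right) = \left(-6 - -24\right) + 233 \left(\left(367 + 115\right) + 516\right) = \left(-6 + 24\right) + 233 \left(482 + 516\right) = 18 + 233 \cdot 998 = 18 + 232534 = 232552$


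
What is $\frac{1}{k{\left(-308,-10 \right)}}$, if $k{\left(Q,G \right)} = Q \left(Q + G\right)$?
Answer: $\frac{1}{97944} \approx 1.021 \cdot 10^{-5}$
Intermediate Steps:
$k{\left(Q,G \right)} = Q \left(G + Q\right)$
$\frac{1}{k{\left(-308,-10 \right)}} = \frac{1}{\left(-308\right) \left(-10 - 308\right)} = \frac{1}{\left(-308\right) \left(-318\right)} = \frac{1}{97944}$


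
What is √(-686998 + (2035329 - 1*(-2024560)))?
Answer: √3372891 ≈ 1836.5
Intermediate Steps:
√(-686998 + (2035329 - 1*(-2024560))) = √(-686998 + (2035329 + 2024560)) = √(-686998 + 4059889) = √3372891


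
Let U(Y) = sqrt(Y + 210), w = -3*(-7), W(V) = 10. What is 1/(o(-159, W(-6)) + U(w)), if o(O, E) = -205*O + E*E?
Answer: 32695/1068962794 - sqrt(231)/1068962794 ≈ 3.0571e-5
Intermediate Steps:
w = 21
o(O, E) = E**2 - 205*O (o(O, E) = -205*O + E**2 = E**2 - 205*O)
U(Y) = sqrt(210 + Y)
1/(o(-159, W(-6)) + U(w)) = 1/((10**2 - 205*(-159)) + sqrt(210 + 21)) = 1/((100 + 32595) + sqrt(231)) = 1/(32695 + sqrt(231))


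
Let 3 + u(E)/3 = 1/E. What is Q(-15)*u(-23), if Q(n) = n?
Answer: 3150/23 ≈ 136.96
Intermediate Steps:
u(E) = -9 + 3/E
Q(-15)*u(-23) = -15*(-9 + 3/(-23)) = -15*(-9 + 3*(-1/23)) = -15*(-9 - 3/23) = -15*(-210/23) = 3150/23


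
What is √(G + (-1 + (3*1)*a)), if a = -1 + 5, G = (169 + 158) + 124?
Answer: √462 ≈ 21.494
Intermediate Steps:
G = 451 (G = 327 + 124 = 451)
a = 4
√(G + (-1 + (3*1)*a)) = √(451 + (-1 + (3*1)*4)) = √(451 + (-1 + 3*4)) = √(451 + (-1 + 12)) = √(451 + 11) = √462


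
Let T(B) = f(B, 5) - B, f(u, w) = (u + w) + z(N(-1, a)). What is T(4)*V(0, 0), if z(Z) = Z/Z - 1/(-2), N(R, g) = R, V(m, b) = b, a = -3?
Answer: 0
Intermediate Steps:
z(Z) = 3/2 (z(Z) = 1 - 1*(-½) = 1 + ½ = 3/2)
f(u, w) = 3/2 + u + w (f(u, w) = (u + w) + 3/2 = 3/2 + u + w)
T(B) = 13/2 (T(B) = (3/2 + B + 5) - B = (13/2 + B) - B = 13/2)
T(4)*V(0, 0) = (13/2)*0 = 0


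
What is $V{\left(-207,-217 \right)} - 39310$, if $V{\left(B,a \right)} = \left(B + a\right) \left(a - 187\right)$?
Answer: $131986$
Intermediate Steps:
$V{\left(B,a \right)} = \left(-187 + a\right) \left(B + a\right)$ ($V{\left(B,a \right)} = \left(B + a\right) \left(-187 + a\right) = \left(-187 + a\right) \left(B + a\right)$)
$V{\left(-207,-217 \right)} - 39310 = \left(\left(-217\right)^{2} - -38709 - -40579 - -44919\right) - 39310 = \left(47089 + 38709 + 40579 + 44919\right) - 39310 = 171296 - 39310 = 131986$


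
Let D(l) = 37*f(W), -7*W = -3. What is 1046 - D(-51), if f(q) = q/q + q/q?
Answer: 972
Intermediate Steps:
W = 3/7 (W = -⅐*(-3) = 3/7 ≈ 0.42857)
f(q) = 2 (f(q) = 1 + 1 = 2)
D(l) = 74 (D(l) = 37*2 = 74)
1046 - D(-51) = 1046 - 1*74 = 1046 - 74 = 972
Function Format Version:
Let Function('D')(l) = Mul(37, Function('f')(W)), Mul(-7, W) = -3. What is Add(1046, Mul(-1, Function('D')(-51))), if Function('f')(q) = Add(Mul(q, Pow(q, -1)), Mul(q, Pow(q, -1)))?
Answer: 972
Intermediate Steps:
W = Rational(3, 7) (W = Mul(Rational(-1, 7), -3) = Rational(3, 7) ≈ 0.42857)
Function('f')(q) = 2 (Function('f')(q) = Add(1, 1) = 2)
Function('D')(l) = 74 (Function('D')(l) = Mul(37, 2) = 74)
Add(1046, Mul(-1, Function('D')(-51))) = Add(1046, Mul(-1, 74)) = Add(1046, -74) = 972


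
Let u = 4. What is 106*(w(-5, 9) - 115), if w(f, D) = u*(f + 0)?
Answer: -14310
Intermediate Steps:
w(f, D) = 4*f (w(f, D) = 4*(f + 0) = 4*f)
106*(w(-5, 9) - 115) = 106*(4*(-5) - 115) = 106*(-20 - 115) = 106*(-135) = -14310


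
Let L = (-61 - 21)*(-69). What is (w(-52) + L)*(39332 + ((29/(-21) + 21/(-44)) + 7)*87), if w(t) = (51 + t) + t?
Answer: 68672656175/308 ≈ 2.2296e+8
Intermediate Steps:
w(t) = 51 + 2*t
L = 5658 (L = -82*(-69) = 5658)
(w(-52) + L)*(39332 + ((29/(-21) + 21/(-44)) + 7)*87) = ((51 + 2*(-52)) + 5658)*(39332 + ((29/(-21) + 21/(-44)) + 7)*87) = ((51 - 104) + 5658)*(39332 + ((29*(-1/21) + 21*(-1/44)) + 7)*87) = (-53 + 5658)*(39332 + ((-29/21 - 21/44) + 7)*87) = 5605*(39332 + (-1717/924 + 7)*87) = 5605*(39332 + (4751/924)*87) = 5605*(39332 + 137779/308) = 5605*(12252035/308) = 68672656175/308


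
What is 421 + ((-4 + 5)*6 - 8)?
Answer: 419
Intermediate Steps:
421 + ((-4 + 5)*6 - 8) = 421 + (1*6 - 8) = 421 + (6 - 8) = 421 - 2 = 419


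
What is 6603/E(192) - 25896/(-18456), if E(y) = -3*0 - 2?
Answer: -5075549/1538 ≈ -3300.1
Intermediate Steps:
E(y) = -2 (E(y) = 0 - 2 = -2)
6603/E(192) - 25896/(-18456) = 6603/(-2) - 25896/(-18456) = 6603*(-½) - 25896*(-1/18456) = -6603/2 + 1079/769 = -5075549/1538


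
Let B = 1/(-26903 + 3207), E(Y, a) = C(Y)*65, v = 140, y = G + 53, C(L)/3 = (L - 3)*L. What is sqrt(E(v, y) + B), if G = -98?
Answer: sqrt(131254231616119)/5924 ≈ 1933.9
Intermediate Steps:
C(L) = 3*L*(-3 + L) (C(L) = 3*((L - 3)*L) = 3*((-3 + L)*L) = 3*(L*(-3 + L)) = 3*L*(-3 + L))
y = -45 (y = -98 + 53 = -45)
E(Y, a) = 195*Y*(-3 + Y) (E(Y, a) = (3*Y*(-3 + Y))*65 = 195*Y*(-3 + Y))
B = -1/23696 (B = 1/(-23696) = -1/23696 ≈ -4.2201e-5)
sqrt(E(v, y) + B) = sqrt(195*140*(-3 + 140) - 1/23696) = sqrt(195*140*137 - 1/23696) = sqrt(3740100 - 1/23696) = sqrt(88625409599/23696) = sqrt(131254231616119)/5924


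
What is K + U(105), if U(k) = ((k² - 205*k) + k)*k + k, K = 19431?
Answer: -1071939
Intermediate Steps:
U(k) = k + k*(k² - 204*k) (U(k) = (k² - 204*k)*k + k = k*(k² - 204*k) + k = k + k*(k² - 204*k))
K + U(105) = 19431 + 105*(1 + 105² - 204*105) = 19431 + 105*(1 + 11025 - 21420) = 19431 + 105*(-10394) = 19431 - 1091370 = -1071939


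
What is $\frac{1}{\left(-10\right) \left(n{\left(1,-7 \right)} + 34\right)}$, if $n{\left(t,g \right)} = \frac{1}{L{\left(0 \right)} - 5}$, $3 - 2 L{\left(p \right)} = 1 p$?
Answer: $- \frac{7}{2360} \approx -0.0029661$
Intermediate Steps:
$L{\left(p \right)} = \frac{3}{2} - \frac{p}{2}$ ($L{\left(p \right)} = \frac{3}{2} - \frac{1 p}{2} = \frac{3}{2} - \frac{p}{2}$)
$n{\left(t,g \right)} = - \frac{2}{7}$ ($n{\left(t,g \right)} = \frac{1}{\left(\frac{3}{2} - 0\right) - 5} = \frac{1}{\left(\frac{3}{2} + 0\right) - 5} = \frac{1}{\frac{3}{2} - 5} = \frac{1}{- \frac{7}{2}} = - \frac{2}{7}$)
$\frac{1}{\left(-10\right) \left(n{\left(1,-7 \right)} + 34\right)} = \frac{1}{\left(-10\right) \left(- \frac{2}{7} + 34\right)} = \frac{1}{\left(-10\right) \frac{236}{7}} = \frac{1}{- \frac{2360}{7}} = - \frac{7}{2360}$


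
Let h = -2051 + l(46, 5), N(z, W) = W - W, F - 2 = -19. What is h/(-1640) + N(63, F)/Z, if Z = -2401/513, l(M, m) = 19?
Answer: 254/205 ≈ 1.2390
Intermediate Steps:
F = -17 (F = 2 - 19 = -17)
N(z, W) = 0
Z = -2401/513 (Z = -2401*1/513 = -2401/513 ≈ -4.6803)
h = -2032 (h = -2051 + 19 = -2032)
h/(-1640) + N(63, F)/Z = -2032/(-1640) + 0/(-2401/513) = -2032*(-1/1640) + 0*(-513/2401) = 254/205 + 0 = 254/205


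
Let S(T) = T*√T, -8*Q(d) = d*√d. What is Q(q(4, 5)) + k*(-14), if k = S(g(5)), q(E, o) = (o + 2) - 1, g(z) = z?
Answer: -70*√5 - 3*√6/4 ≈ -158.36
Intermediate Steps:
q(E, o) = 1 + o (q(E, o) = (2 + o) - 1 = 1 + o)
Q(d) = -d^(3/2)/8 (Q(d) = -d*√d/8 = -d^(3/2)/8)
S(T) = T^(3/2)
k = 5*√5 (k = 5^(3/2) = 5*√5 ≈ 11.180)
Q(q(4, 5)) + k*(-14) = -(1 + 5)^(3/2)/8 + (5*√5)*(-14) = -3*√6/4 - 70*√5 = -70*√5 - 3*√6/4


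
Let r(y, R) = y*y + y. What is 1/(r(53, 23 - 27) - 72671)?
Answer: -1/69809 ≈ -1.4325e-5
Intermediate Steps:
r(y, R) = y + y² (r(y, R) = y² + y = y + y²)
1/(r(53, 23 - 27) - 72671) = 1/(53*(1 + 53) - 72671) = 1/(53*54 - 72671) = 1/(2862 - 72671) = 1/(-69809) = -1/69809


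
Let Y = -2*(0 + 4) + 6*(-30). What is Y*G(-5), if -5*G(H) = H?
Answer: -188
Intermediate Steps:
G(H) = -H/5
Y = -188 (Y = -2*4 - 180 = -8 - 180 = -188)
Y*G(-5) = -(-188)*(-5)/5 = -188*1 = -188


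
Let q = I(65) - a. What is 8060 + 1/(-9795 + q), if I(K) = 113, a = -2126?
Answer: 60901359/7556 ≈ 8060.0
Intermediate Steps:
q = 2239 (q = 113 - 1*(-2126) = 113 + 2126 = 2239)
8060 + 1/(-9795 + q) = 8060 + 1/(-9795 + 2239) = 8060 + 1/(-7556) = 8060 - 1/7556 = 60901359/7556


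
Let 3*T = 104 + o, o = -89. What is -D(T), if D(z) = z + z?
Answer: -10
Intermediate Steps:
T = 5 (T = (104 - 89)/3 = (⅓)*15 = 5)
D(z) = 2*z
-D(T) = -2*5 = -1*10 = -10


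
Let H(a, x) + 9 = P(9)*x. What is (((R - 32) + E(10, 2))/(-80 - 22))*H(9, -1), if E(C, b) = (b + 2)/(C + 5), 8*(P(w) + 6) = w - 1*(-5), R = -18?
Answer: -7087/3060 ≈ -2.3160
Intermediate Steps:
P(w) = -43/8 + w/8 (P(w) = -6 + (w - 1*(-5))/8 = -6 + (w + 5)/8 = -6 + (5 + w)/8 = -6 + (5/8 + w/8) = -43/8 + w/8)
H(a, x) = -9 - 17*x/4 (H(a, x) = -9 + (-43/8 + (⅛)*9)*x = -9 + (-43/8 + 9/8)*x = -9 - 17*x/4)
E(C, b) = (2 + b)/(5 + C)
(((R - 32) + E(10, 2))/(-80 - 22))*H(9, -1) = (((-18 - 32) + (2 + 2)/(5 + 10))/(-80 - 22))*(-9 - 17/4*(-1)) = ((-50 + 4/15)/(-102))*(-9 + 17/4) = ((-50 + (1/15)*4)*(-1/102))*(-19/4) = ((-50 + 4/15)*(-1/102))*(-19/4) = -746/15*(-1/102)*(-19/4) = (373/765)*(-19/4) = -7087/3060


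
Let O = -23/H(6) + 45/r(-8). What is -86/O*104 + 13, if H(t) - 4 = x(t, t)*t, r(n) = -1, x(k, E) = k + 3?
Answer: 552981/2633 ≈ 210.02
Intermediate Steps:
x(k, E) = 3 + k
H(t) = 4 + t*(3 + t) (H(t) = 4 + (3 + t)*t = 4 + t*(3 + t))
O = -2633/58 (O = -23/(4 + 6*(3 + 6)) + 45/(-1) = -23/(4 + 6*9) + 45*(-1) = -23/(4 + 54) - 45 = -23/58 - 45 = -2633/58 ≈ -45.397)
-86/O*104 + 13 = -86/(-2633/58)*104 + 13 = -86*(-58/2633)*104 + 13 = (4988/2633)*104 + 13 = 518752/2633 + 13 = 552981/2633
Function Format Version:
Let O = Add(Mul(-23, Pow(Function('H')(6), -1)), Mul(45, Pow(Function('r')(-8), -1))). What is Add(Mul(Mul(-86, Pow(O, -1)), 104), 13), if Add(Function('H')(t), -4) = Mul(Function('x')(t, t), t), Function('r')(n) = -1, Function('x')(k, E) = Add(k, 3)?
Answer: Rational(552981, 2633) ≈ 210.02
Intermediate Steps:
Function('x')(k, E) = Add(3, k)
Function('H')(t) = Add(4, Mul(t, Add(3, t))) (Function('H')(t) = Add(4, Mul(Add(3, t), t)) = Add(4, Mul(t, Add(3, t))))
O = Rational(-2633, 58) (O = Add(Mul(-23, Pow(Add(4, Mul(6, Add(3, 6))), -1)), Mul(45, Pow(-1, -1))) = Add(Mul(-23, Pow(Add(4, Mul(6, 9)), -1)), Mul(45, -1)) = Add(Mul(-23, Pow(Add(4, 54), -1)), -45) = Add(Mul(-23, Pow(58, -1)), -45) = Add(Mul(-23, Rational(1, 58)), -45) = Add(Rational(-23, 58), -45) = Rational(-2633, 58) ≈ -45.397)
Add(Mul(Mul(-86, Pow(O, -1)), 104), 13) = Add(Mul(Mul(-86, Pow(Rational(-2633, 58), -1)), 104), 13) = Add(Mul(Mul(-86, Rational(-58, 2633)), 104), 13) = Add(Mul(Rational(4988, 2633), 104), 13) = Add(Rational(518752, 2633), 13) = Rational(552981, 2633)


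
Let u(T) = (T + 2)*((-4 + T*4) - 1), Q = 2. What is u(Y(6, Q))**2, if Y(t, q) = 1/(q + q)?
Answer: 81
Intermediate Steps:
Y(t, q) = 1/(2*q)
u(T) = (-5 + 4*T)*(2 + T) (u(T) = (2 + T)*((-4 + 4*T) - 1) = (2 + T)*(-5 + 4*T) = (-5 + 4*T)*(2 + T))
u(Y(6, Q))**2 = (-10 + 3*((1/2)/2) + 4*((1/2)/2)**2)**2 = (-10 + 3*((1/2)*(1/2)) + 4*((1/2)*(1/2))**2)**2 = (-10 + 3*(1/4) + 4*(1/4)**2)**2 = (-10 + 3/4 + 4*(1/16))**2 = (-10 + 3/4 + 1/4)**2 = (-9)**2 = 81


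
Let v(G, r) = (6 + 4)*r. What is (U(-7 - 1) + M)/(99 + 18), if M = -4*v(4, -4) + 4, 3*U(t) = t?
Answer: 484/351 ≈ 1.3789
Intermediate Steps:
U(t) = t/3
v(G, r) = 10*r
M = 164 (M = -40*(-4) + 4 = -4*(-40) + 4 = 160 + 4 = 164)
(U(-7 - 1) + M)/(99 + 18) = ((-7 - 1)/3 + 164)/(99 + 18) = ((⅓)*(-8) + 164)/117 = (-8/3 + 164)*(1/117) = (484/3)*(1/117) = 484/351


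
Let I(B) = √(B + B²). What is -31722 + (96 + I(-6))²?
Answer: -22476 + 192*√30 ≈ -21424.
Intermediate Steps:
-31722 + (96 + I(-6))² = -31722 + (96 + √(-6*(1 - 6)))² = -31722 + (96 + √(-6*(-5)))² = -31722 + (96 + √30)²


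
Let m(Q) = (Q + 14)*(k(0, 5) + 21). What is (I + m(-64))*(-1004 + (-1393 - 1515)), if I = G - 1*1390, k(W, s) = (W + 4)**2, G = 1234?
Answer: 7847472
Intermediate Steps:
k(W, s) = (4 + W)**2
m(Q) = 518 + 37*Q (m(Q) = (Q + 14)*((4 + 0)**2 + 21) = (14 + Q)*(4**2 + 21) = (14 + Q)*(16 + 21) = (14 + Q)*37 = 518 + 37*Q)
I = -156 (I = 1234 - 1*1390 = 1234 - 1390 = -156)
(I + m(-64))*(-1004 + (-1393 - 1515)) = (-156 + (518 + 37*(-64)))*(-1004 + (-1393 - 1515)) = (-156 + (518 - 2368))*(-1004 - 2908) = (-156 - 1850)*(-3912) = -2006*(-3912) = 7847472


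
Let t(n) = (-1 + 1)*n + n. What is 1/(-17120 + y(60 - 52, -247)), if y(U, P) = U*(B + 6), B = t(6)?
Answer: -1/17024 ≈ -5.8741e-5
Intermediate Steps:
t(n) = n (t(n) = 0*n + n = 0 + n = n)
B = 6
y(U, P) = 12*U (y(U, P) = U*(6 + 6) = U*12 = 12*U)
1/(-17120 + y(60 - 52, -247)) = 1/(-17120 + 12*(60 - 52)) = 1/(-17120 + 12*8) = 1/(-17120 + 96) = 1/(-17024) = -1/17024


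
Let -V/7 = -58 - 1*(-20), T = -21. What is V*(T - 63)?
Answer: -22344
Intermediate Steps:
V = 266 (V = -7*(-58 - 1*(-20)) = -7*(-58 + 20) = -7*(-38) = 266)
V*(T - 63) = 266*(-21 - 63) = 266*(-84) = -22344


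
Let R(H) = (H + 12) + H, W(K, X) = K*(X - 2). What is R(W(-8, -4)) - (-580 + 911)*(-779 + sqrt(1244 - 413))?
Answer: 257957 - 331*sqrt(831) ≈ 2.4842e+5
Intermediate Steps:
W(K, X) = K*(-2 + X)
R(H) = 12 + 2*H (R(H) = (12 + H) + H = 12 + 2*H)
R(W(-8, -4)) - (-580 + 911)*(-779 + sqrt(1244 - 413)) = (12 + 2*(-8*(-2 - 4))) - (-580 + 911)*(-779 + sqrt(1244 - 413)) = (12 + 2*(-8*(-6))) - 331*(-779 + sqrt(831)) = (12 + 2*48) - (-257849 + 331*sqrt(831)) = (12 + 96) + (257849 - 331*sqrt(831)) = 108 + (257849 - 331*sqrt(831)) = 257957 - 331*sqrt(831)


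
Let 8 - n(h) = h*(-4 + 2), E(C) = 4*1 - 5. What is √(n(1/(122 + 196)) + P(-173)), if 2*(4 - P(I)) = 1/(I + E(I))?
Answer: √1021322667/9222 ≈ 3.4654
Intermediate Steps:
E(C) = -1 (E(C) = 4 - 5 = -1)
n(h) = 8 + 2*h (n(h) = 8 - h*(-4 + 2) = 8 - h*(-2) = 8 - (-2)*h = 8 + 2*h)
P(I) = 4 - 1/(2*(-1 + I)) (P(I) = 4 - 1/(2*(I - 1)) = 4 - 1/(2*(-1 + I)))
√(n(1/(122 + 196)) + P(-173)) = √((8 + 2/(122 + 196)) + (-9 + 8*(-173))/(2*(-1 - 173))) = √((8 + 2/318) + (½)*(-9 - 1384)/(-174)) = √((8 + 2*(1/318)) + (½)*(-1/174)*(-1393)) = √((8 + 1/159) + 1393/348) = √(1273/159 + 1393/348) = √(221497/18444) = √1021322667/9222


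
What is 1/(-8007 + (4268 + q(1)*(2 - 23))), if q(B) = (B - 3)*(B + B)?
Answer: -1/3655 ≈ -0.00027360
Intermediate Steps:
q(B) = 2*B*(-3 + B) (q(B) = (-3 + B)*(2*B) = 2*B*(-3 + B))
1/(-8007 + (4268 + q(1)*(2 - 23))) = 1/(-8007 + (4268 + (2*1*(-3 + 1))*(2 - 23))) = 1/(-8007 + (4268 + (2*1*(-2))*(-21))) = 1/(-8007 + (4268 - 4*(-21))) = 1/(-8007 + (4268 + 84)) = 1/(-8007 + 4352) = 1/(-3655) = -1/3655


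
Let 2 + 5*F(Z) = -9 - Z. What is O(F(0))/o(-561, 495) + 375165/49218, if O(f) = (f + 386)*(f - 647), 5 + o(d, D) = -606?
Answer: 8008031013/19277050 ≈ 415.42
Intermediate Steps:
F(Z) = -11/5 - Z/5 (F(Z) = -2/5 + (-9 - Z)/5 = -2/5 + (-9/5 - Z/5) = -11/5 - Z/5)
o(d, D) = -611 (o(d, D) = -5 - 606 = -611)
O(f) = (-647 + f)*(386 + f) (O(f) = (386 + f)*(-647 + f) = (-647 + f)*(386 + f))
O(F(0))/o(-561, 495) + 375165/49218 = (-249742 + (-11/5 - 1/5*0)**2 - 261*(-11/5 - 1/5*0))/(-611) + 375165/49218 = (-249742 + (-11/5 + 0)**2 - 261*(-11/5 + 0))*(-1/611) + 375165*(1/49218) = (-249742 + (-11/5)**2 - 261*(-11/5))*(-1/611) + 125055/16406 = (-249742 + 121/25 + 2871/5)*(-1/611) + 125055/16406 = -6229074/25*(-1/611) + 125055/16406 = 6229074/15275 + 125055/16406 = 8008031013/19277050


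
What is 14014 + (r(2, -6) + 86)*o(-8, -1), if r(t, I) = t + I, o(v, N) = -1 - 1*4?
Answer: 13604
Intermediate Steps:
o(v, N) = -5 (o(v, N) = -1 - 4 = -5)
r(t, I) = I + t
14014 + (r(2, -6) + 86)*o(-8, -1) = 14014 + ((-6 + 2) + 86)*(-5) = 14014 + (-4 + 86)*(-5) = 14014 + 82*(-5) = 14014 - 410 = 13604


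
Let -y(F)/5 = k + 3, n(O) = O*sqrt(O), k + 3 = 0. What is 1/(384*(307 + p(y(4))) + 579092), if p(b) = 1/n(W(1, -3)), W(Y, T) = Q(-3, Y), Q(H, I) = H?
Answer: 522735/364335844396 - 8*I*sqrt(3)/91083961099 ≈ 1.4348e-6 - 1.5213e-10*I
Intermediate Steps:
k = -3 (k = -3 + 0 = -3)
W(Y, T) = -3
n(O) = O**(3/2)
y(F) = 0 (y(F) = -5*(-3 + 3) = -5*0 = 0)
p(b) = I*sqrt(3)/9 (p(b) = 1/((-3)**(3/2)) = 1/(-3*I*sqrt(3)) = I*sqrt(3)/9)
1/(384*(307 + p(y(4))) + 579092) = 1/(384*(307 + I*sqrt(3)/9) + 579092) = 1/((117888 + 128*I*sqrt(3)/3) + 579092) = 1/(696980 + 128*I*sqrt(3)/3)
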